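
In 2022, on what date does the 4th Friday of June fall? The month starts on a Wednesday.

24 June 2022

June 2022 begins on a Wednesday, so the first Friday is June 3 (2 days later).
The 4th Friday is 3 weeks later: 3 + 21 = 24.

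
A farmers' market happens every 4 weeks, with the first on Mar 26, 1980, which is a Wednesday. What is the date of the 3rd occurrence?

May 21, 1980

The 3rd occurrence is 2 intervals after the first: 2 × 28 = 56 days after Mar 26, 1980.
Mar has 31 days — 5 days to the end of Mar leaves 51.
Apr has 30 days (21 left).
21 days into May → May 21, 1980.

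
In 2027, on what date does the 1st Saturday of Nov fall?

Nov 6, 2027

Nov 2027 begins on a Monday, so the first Saturday is Nov 6 (5 days later).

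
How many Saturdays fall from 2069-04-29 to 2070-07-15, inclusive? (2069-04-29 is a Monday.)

2069-04-29 is a Monday; the first Saturday on or after it is 2069-05-04 (5 days later).
From 2069-05-04 to 2070-07-15: 241 + 196 = 437 days (rest of 2069, to 2070-07-15 in 2070).
437 ÷ 7 = 62 full weeks with remainder 3, so 62 more Saturdays after the first → 63.

63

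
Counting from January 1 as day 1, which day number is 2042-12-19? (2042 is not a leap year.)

Days in months before December: 31 + 28 + 31 + 30 + 31 + 30 + 31 + 31 + 30 + 31 + 30 = 334.
Plus 19 days into December → day 353.

353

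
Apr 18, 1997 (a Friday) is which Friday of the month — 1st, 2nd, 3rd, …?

3rd

Day 18 falls in week ⌈18/7⌉ of the month.
Days 1–7 hold the 1st Friday, 8–14 the 2nd, 15–21 the 3rd, 22–28 the 4th, 29–31 the 5th.
18 is in the range for the 3rd.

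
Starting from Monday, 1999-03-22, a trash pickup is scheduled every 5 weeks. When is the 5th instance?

The 5th occurrence is 4 intervals after the first: 4 × 35 = 140 days after 1999-03-22.
March has 31 days — 9 days to the end of March leaves 131.
April has 30 days (101 left).
May has 31 days (70 left).
June has 30 days (40 left).
July has 31 days (9 left).
9 days into August → 1999-08-09.

1999-08-09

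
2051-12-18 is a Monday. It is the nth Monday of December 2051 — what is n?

3rd

Day 18 falls in week ⌈18/7⌉ of the month.
Days 1–7 hold the 1st Monday, 8–14 the 2nd, 15–21 the 3rd, 22–28 the 4th, 29–31 the 5th.
18 is in the range for the 3rd.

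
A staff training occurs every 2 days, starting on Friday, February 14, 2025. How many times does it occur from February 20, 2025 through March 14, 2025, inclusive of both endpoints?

12

Occurrences land 2·i days after February 14, 2025 for i = 0, 1, 2, …
February 20, 2025 is 6 days after the start; 6 ÷ 2 = 3 remainder 0. First occurrence in the window: #4 on February 20, 2025 (3×2 = 6 days in).
March 14, 2025 is 28 days after the start; 28 ÷ 2 = 14 remainder 0. Last occurrence in the window: #15 on March 14, 2025.
Occurrences #4 through #15: 12 in total.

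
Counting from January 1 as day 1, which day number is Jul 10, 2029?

Days in months before Jul: 31 + 28 + 31 + 30 + 31 + 30 = 181.
Plus 10 days into Jul → day 191.

191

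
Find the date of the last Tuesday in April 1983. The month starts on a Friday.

April 1983 begins on a Friday, so the first Tuesday is April 5 (4 days later).
April 1983 has 30 days. Adding weeks: 5, 12, 19, 26 — the last one ≤ 30 is the 26th.

26 April 1983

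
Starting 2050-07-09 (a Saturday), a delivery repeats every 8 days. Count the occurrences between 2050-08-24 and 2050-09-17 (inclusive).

Occurrences land 8·i days after 2050-07-09 for i = 0, 1, 2, …
2050-08-24 is 46 days after the start; 46 ÷ 8 = 5 remainder 6; since the remainder is 6, round up to i = 6. First occurrence in the window: #7 on 2050-08-26 (6×8 = 48 days in).
2050-09-17 is 70 days after the start; 70 ÷ 8 = 8 remainder 6. Last occurrence in the window: #9 on 2050-09-11.
Occurrences #7 through #9: 3 in total.

3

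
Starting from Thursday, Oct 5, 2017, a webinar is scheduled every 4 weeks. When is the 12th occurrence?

Aug 9, 2018

The 12th occurrence is 11 intervals after the first: 11 × 28 = 308 days after Oct 5, 2017.
Oct has 31 days — 26 days to the end of Oct leaves 282.
Nov has 30 days (252 left).
Dec has 31 days (221 left).
Jan has 31 days (190 left).
Feb has 28 days (162 left).
Mar has 31 days (131 left).
Apr has 30 days (101 left).
May has 31 days (70 left).
Jun has 30 days (40 left).
Jul has 31 days (9 left).
9 days into Aug → Aug 9, 2018.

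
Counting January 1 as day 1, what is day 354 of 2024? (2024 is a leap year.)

Dec 19, 2024

Jan has 31 days (354 − 31 = 323 remain).
Feb has 29 days (323 − 29 = 294 remain).
Mar has 31 days (294 − 31 = 263 remain).
Apr has 30 days (263 − 30 = 233 remain).
May has 31 days (233 − 31 = 202 remain).
Jun has 30 days (202 − 30 = 172 remain).
Jul has 31 days (172 − 31 = 141 remain).
Aug has 31 days (141 − 31 = 110 remain).
Sep has 30 days (110 − 30 = 80 remain).
Oct has 31 days (80 − 31 = 49 remain).
Nov has 30 days (49 − 30 = 19 remain).
19 into Dec → Dec 19.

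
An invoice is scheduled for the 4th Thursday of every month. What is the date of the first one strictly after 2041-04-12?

2041-04-25

April 2041 starts on a Monday; its first Thursday is the 4th, so the 4th Thursday is the 25th — 2041-04-25.
2041-04-25 is after 2041-04-12, so that is the next one.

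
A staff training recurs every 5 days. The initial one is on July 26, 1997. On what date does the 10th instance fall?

The 10th occurrence is 9 intervals after the first: 9 × 5 = 45 days after July 26, 1997.
July has 31 days — 5 days to the end of July leaves 40.
August has 31 days (9 left).
9 days into September → September 9, 1997.

September 9, 1997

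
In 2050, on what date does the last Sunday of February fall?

27 February 2050

February 2050 begins on a Tuesday, so the first Sunday is February 6 (5 days later).
February 2050 has 28 days. Adding weeks: 6, 13, 20, 27 — the last one ≤ 28 is the 27th.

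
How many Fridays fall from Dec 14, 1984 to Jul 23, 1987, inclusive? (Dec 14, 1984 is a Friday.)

136

Dec 14, 1984 is a Friday; the first Friday on or after it is Dec 14, 1984.
From Dec 14, 1984 to Jul 23, 1987: 17 + 365 + 365 + 204 = 951 days (rest of 1984, 1985, 1986, to Jul 23, 1987 in 1987).
951 ÷ 7 = 135 full weeks with remainder 6, so 135 more Fridays after the first → 136.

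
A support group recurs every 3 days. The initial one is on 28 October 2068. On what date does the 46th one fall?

12 March 2069

The 46th occurrence is 45 intervals after the first: 45 × 3 = 135 days after 28 October 2068.
October has 31 days — 3 days to the end of October leaves 132.
November has 30 days (102 left).
December has 31 days (71 left).
January has 31 days (40 left).
February has 28 days (12 left).
12 days into March → 12 March 2069.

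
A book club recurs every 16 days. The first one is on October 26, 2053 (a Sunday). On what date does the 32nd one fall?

The 32nd occurrence is 31 intervals after the first: 31 × 16 = 496 days after October 26, 2053.
October has 31 days — 5 days to the end of October leaves 491.
From end of October to end of 2053 is 61 days (430 left).
2054 has 365 days (65 left).
January has 31 days (34 left).
February has 28 days (6 left).
6 days into March → March 6, 2055.

March 6, 2055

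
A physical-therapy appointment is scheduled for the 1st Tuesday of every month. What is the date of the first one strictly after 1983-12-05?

1983-12-06

December 1983 starts on a Thursday, so its 1st Tuesday is 1983-12-06 (5 days in).
1983-12-06 is after 1983-12-05, so that is the next one.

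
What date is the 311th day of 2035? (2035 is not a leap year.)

7 November 2035

January has 31 days (311 − 31 = 280 remain).
February has 28 days (280 − 28 = 252 remain).
March has 31 days (252 − 31 = 221 remain).
April has 30 days (221 − 30 = 191 remain).
May has 31 days (191 − 31 = 160 remain).
June has 30 days (160 − 30 = 130 remain).
July has 31 days (130 − 31 = 99 remain).
August has 31 days (99 − 31 = 68 remain).
September has 30 days (68 − 30 = 38 remain).
October has 31 days (38 − 31 = 7 remain).
7 into November → November 7.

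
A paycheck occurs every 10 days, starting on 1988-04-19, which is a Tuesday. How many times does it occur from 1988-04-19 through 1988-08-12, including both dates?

Occurrences land 10·i days after 1988-04-19 for i = 0, 1, 2, …
The window opens on the start date, so the first occurrence inside is #1 on 1988-04-19.
1988-08-12 is 115 days after the start; 115 ÷ 10 = 11 remainder 5. Last occurrence in the window: #12 on 1988-08-07.
Occurrences #1 through #12: 12 in total.

12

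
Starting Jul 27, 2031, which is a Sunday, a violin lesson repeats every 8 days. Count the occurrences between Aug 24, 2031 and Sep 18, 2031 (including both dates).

3

Occurrences land 8·i days after Jul 27, 2031 for i = 0, 1, 2, …
Aug 24, 2031 is 28 days after the start; 28 ÷ 8 = 3 remainder 4; since the remainder is 4, round up to i = 4. First occurrence in the window: #5 on Aug 28, 2031 (4×8 = 32 days in).
Sep 18, 2031 is 53 days after the start; 53 ÷ 8 = 6 remainder 5. Last occurrence in the window: #7 on Sep 13, 2031.
Occurrences #5 through #7: 3 in total.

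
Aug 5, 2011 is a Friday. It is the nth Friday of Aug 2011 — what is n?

1st

Day 5 falls in week ⌈5/7⌉ of the month.
Days 1–7 hold the 1st Friday, 8–14 the 2nd, 15–21 the 3rd, 22–28 the 4th, 29–31 the 5th.
5 is in the range for the 1st.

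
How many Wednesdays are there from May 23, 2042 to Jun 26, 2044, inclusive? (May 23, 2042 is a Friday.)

109

May 23, 2042 is a Friday; the first Wednesday on or after it is May 28, 2042 (5 days later).
From May 28, 2042 to Jun 26, 2044: 217 + 365 + 178 = 760 days (rest of 2042, 2043, to Jun 26, 2044 in 2044).
760 ÷ 7 = 108 full weeks with remainder 4, so 108 more Wednesdays after the first → 109.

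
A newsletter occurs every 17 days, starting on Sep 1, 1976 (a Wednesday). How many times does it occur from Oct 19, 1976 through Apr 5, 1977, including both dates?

Occurrences land 17·i days after Sep 1, 1976 for i = 0, 1, 2, …
Oct 19, 1976 is 48 days after the start; 48 ÷ 17 = 2 remainder 14; since the remainder is 14, round up to i = 3. First occurrence in the window: #4 on Oct 22, 1976 (3×17 = 51 days in).
Apr 5, 1977 is 216 days after the start; 216 ÷ 17 = 12 remainder 12. Last occurrence in the window: #13 on Mar 24, 1977.
Occurrences #4 through #13: 10 in total.

10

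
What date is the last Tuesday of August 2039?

The first Tuesday of August 2039 is August 2.
August 2039 has 31 days. Adding weeks: 2, 9, 16, 23, 30 — the last one ≤ 31 is the 30th.

2039-08-30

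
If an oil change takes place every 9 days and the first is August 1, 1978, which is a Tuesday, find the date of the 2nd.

August 10, 1978

The 2nd occurrence is 1 interval after the first: 1 × 9 = 9 days after August 1, 1978.
9 days later is August 10, 1978.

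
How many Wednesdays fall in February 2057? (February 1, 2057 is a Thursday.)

4

February 1, 2057 is a Thursday; the first Wednesday on or after it is February 7, 2057 (6 days later).
From February 7, 2057 to February 28, 2057 is 28 − 7 = 21 days.
21 ÷ 7 = 3 full weeks with remainder 0, so 3 more Wednesdays after the first → 4.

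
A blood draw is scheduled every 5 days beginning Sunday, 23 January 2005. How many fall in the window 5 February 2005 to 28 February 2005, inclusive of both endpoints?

5

Occurrences land 5·i days after 23 January 2005 for i = 0, 1, 2, …
5 February 2005 is 13 days after the start; 13 ÷ 5 = 2 remainder 3; since the remainder is 3, round up to i = 3. First occurrence in the window: #4 on 7 February 2005 (3×5 = 15 days in).
28 February 2005 is 36 days after the start; 36 ÷ 5 = 7 remainder 1. Last occurrence in the window: #8 on 27 February 2005.
Occurrences #4 through #8: 5 in total.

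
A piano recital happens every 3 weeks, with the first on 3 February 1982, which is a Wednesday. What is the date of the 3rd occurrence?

17 March 1982

The 3rd occurrence is 2 intervals after the first: 2 × 21 = 42 days after 3 February 1982.
February has 28 days — 25 days to the end of February leaves 17.
17 days into March → 17 March 1982.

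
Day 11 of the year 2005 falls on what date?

11 January 2005

11 into January → January 11.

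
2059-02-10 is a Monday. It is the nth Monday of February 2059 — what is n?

2nd

Day 10 falls in week ⌈10/7⌉ of the month.
Days 1–7 hold the 1st Monday, 8–14 the 2nd, 15–21 the 3rd, 22–28 the 4th, 29–31 the 5th.
10 is in the range for the 2nd.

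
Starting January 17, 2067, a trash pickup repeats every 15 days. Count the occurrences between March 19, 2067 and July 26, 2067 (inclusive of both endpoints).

8

Occurrences land 15·i days after January 17, 2067 for i = 0, 1, 2, …
March 19, 2067 is 61 days after the start; 61 ÷ 15 = 4 remainder 1; since the remainder is 1, round up to i = 5. First occurrence in the window: #6 on April 2, 2067 (5×15 = 75 days in).
July 26, 2067 is 190 days after the start; 190 ÷ 15 = 12 remainder 10. Last occurrence in the window: #13 on July 16, 2067.
Occurrences #6 through #13: 8 in total.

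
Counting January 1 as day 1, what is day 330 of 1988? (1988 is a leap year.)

25 November 1988

January has 31 days (330 − 31 = 299 remain).
February has 29 days (299 − 29 = 270 remain).
March has 31 days (270 − 31 = 239 remain).
April has 30 days (239 − 30 = 209 remain).
May has 31 days (209 − 31 = 178 remain).
June has 30 days (178 − 30 = 148 remain).
July has 31 days (148 − 31 = 117 remain).
August has 31 days (117 − 31 = 86 remain).
September has 30 days (86 − 30 = 56 remain).
October has 31 days (56 − 31 = 25 remain).
25 into November → November 25.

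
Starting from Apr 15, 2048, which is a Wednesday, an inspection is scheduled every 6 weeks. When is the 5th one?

The 5th occurrence is 4 intervals after the first: 4 × 42 = 168 days after Apr 15, 2048.
Apr has 30 days — 15 days to the end of Apr leaves 153.
May has 31 days (122 left).
Jun has 30 days (92 left).
Jul has 31 days (61 left).
Aug has 31 days (30 left).
30 days into Sep → Sep 30, 2048.

Sep 30, 2048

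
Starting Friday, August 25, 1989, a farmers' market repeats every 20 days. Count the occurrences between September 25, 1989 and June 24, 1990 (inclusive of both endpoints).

Occurrences land 20·i days after August 25, 1989 for i = 0, 1, 2, …
September 25, 1989 is 31 days after the start; 31 ÷ 20 = 1 remainder 11; since the remainder is 11, round up to i = 2. First occurrence in the window: #3 on October 4, 1989 (2×20 = 40 days in).
June 24, 1990 is 303 days after the start; 303 ÷ 20 = 15 remainder 3. Last occurrence in the window: #16 on June 21, 1990.
Occurrences #3 through #16: 14 in total.

14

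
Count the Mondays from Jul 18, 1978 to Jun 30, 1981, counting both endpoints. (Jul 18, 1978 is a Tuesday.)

154

Jul 18, 1978 is a Tuesday; the first Monday on or after it is Jul 24, 1978 (6 days later).
From Jul 24, 1978 to Jun 30, 1981: 160 + 365 + 366 + 181 = 1072 days (rest of 1978, 1979, 1980, to Jun 30, 1981 in 1981).
1072 ÷ 7 = 153 full weeks with remainder 1, so 153 more Mondays after the first → 154.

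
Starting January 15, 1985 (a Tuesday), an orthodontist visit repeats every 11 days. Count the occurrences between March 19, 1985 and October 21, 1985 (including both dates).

20

Occurrences land 11·i days after January 15, 1985 for i = 0, 1, 2, …
March 19, 1985 is 63 days after the start; 63 ÷ 11 = 5 remainder 8; since the remainder is 8, round up to i = 6. First occurrence in the window: #7 on March 22, 1985 (6×11 = 66 days in).
October 21, 1985 is 279 days after the start; 279 ÷ 11 = 25 remainder 4. Last occurrence in the window: #26 on October 17, 1985.
Occurrences #7 through #26: 20 in total.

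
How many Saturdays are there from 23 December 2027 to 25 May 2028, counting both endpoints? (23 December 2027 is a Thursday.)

23 December 2027 is a Thursday; the first Saturday on or after it is 25 December 2027 (2 days later).
From 25 December 2027 to 25 May 2028: 6 + 31 + 29 + 31 + 30 + 25 = 152 days (rest of December, January, February, March, April, May).
152 ÷ 7 = 21 full weeks with remainder 5, so 21 more Saturdays after the first → 22.

22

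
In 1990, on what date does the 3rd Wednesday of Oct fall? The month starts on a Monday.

Oct 17, 1990

Oct 1990 begins on a Monday, so the first Wednesday is Oct 3 (2 days later).
The 3rd Wednesday is 2 weeks later: 3 + 14 = 17.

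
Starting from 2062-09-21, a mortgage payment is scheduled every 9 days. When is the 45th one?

2063-10-22

The 45th occurrence is 44 intervals after the first: 44 × 9 = 396 days after 2062-09-21.
September has 30 days — 9 days to the end of September leaves 387.
October has 31 days (356 left).
November has 30 days (326 left).
December has 31 days (295 left).
January has 31 days (264 left).
February has 28 days (236 left).
March has 31 days (205 left).
April has 30 days (175 left).
May has 31 days (144 left).
June has 30 days (114 left).
July has 31 days (83 left).
August has 31 days (52 left).
September has 30 days (22 left).
22 days into October → 2063-10-22.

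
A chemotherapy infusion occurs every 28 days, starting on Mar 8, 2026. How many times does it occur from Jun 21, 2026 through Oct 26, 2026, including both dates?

5

Occurrences land 28·i days after Mar 8, 2026 for i = 0, 1, 2, …
Jun 21, 2026 is 105 days after the start; 105 ÷ 28 = 3 remainder 21; since the remainder is 21, round up to i = 4. First occurrence in the window: #5 on Jun 28, 2026 (4×28 = 112 days in).
Oct 26, 2026 is 232 days after the start; 232 ÷ 28 = 8 remainder 8. Last occurrence in the window: #9 on Oct 18, 2026.
Occurrences #5 through #9: 5 in total.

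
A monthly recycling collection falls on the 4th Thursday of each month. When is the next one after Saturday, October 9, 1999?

October 28, 1999

October 1999 starts on a Friday; its first Thursday is the 7th, so the 4th Thursday is the 28th — October 28, 1999.
October 28, 1999 is after October 9, 1999, so that is the next one.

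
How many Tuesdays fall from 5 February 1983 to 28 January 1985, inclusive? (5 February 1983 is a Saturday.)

103

5 February 1983 is a Saturday; the first Tuesday on or after it is 8 February 1983 (3 days later).
From 8 February 1983 to 28 January 1985: 326 + 366 + 28 = 720 days (rest of 1983, 1984, to 28 January 1985 in 1985).
720 ÷ 7 = 102 full weeks with remainder 6, so 102 more Tuesdays after the first → 103.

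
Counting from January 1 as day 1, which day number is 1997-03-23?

Days in months before March: 31 + 28 = 59.
Plus 23 days into March → day 82.

82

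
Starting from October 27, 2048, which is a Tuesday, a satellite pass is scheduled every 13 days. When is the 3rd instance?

November 22, 2048

The 3rd occurrence is 2 intervals after the first: 2 × 13 = 26 days after October 27, 2048.
October has 31 days — 4 days to the end of October leaves 22.
22 days into November → November 22, 2048.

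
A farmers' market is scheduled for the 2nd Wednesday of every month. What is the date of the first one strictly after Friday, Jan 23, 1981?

Jan 1981 starts on a Thursday; its first Wednesday is the 7th, so the 2nd Wednesday is the 14th — Jan 14, 1981.
That is not after Jan 23, 1981, so look at Feb 1981.
Feb 1981 starts on a Sunday; its first Wednesday is the 4th, so the 2nd Wednesday is the 11th — Feb 11, 1981.

Feb 11, 1981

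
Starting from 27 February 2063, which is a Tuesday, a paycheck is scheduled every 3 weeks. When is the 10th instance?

The 10th occurrence is 9 intervals after the first: 9 × 21 = 189 days after 27 February 2063.
February has 28 days — 1 day to the end of February leaves 188.
March has 31 days (157 left).
April has 30 days (127 left).
May has 31 days (96 left).
June has 30 days (66 left).
July has 31 days (35 left).
August has 31 days (4 left).
4 days into September → 4 September 2063.

4 September 2063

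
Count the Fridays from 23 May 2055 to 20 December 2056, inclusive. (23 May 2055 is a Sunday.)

23 May 2055 is a Sunday; the first Friday on or after it is 28 May 2055 (5 days later).
From 28 May 2055 to 20 December 2056: 217 + 355 = 572 days (rest of 2055, to 20 December 2056 in 2056).
572 ÷ 7 = 81 full weeks with remainder 5, so 81 more Fridays after the first → 82.

82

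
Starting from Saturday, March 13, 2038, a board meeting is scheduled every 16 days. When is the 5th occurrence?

The 5th occurrence is 4 intervals after the first: 4 × 16 = 64 days after March 13, 2038.
March has 31 days — 18 days to the end of March leaves 46.
April has 30 days (16 left).
16 days into May → May 16, 2038.

May 16, 2038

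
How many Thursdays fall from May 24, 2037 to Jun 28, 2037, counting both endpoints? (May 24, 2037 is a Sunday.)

5

May 24, 2037 is a Sunday; the first Thursday on or after it is May 28, 2037 (4 days later).
From May 28, 2037 to Jun 28, 2037: 3 + 28 = 31 days (rest of May, Jun).
31 ÷ 7 = 4 full weeks with remainder 3, so 4 more Thursdays after the first → 5.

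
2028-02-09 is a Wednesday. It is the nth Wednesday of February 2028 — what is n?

Day 9 falls in week ⌈9/7⌉ of the month.
Days 1–7 hold the 1st Wednesday, 8–14 the 2nd, 15–21 the 3rd, 22–28 the 4th, 29–31 the 5th.
9 is in the range for the 2nd.

2nd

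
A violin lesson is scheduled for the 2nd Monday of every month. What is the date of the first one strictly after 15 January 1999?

January 1999 starts on a Friday; its first Monday is the 4th, so the 2nd Monday is the 11th — 11 January 1999.
That is not after 15 January 1999, so look at February 1999.
February 1999 starts on a Monday; its first Monday is the 1st, so the 2nd Monday is the 8th — 8 February 1999.

8 February 1999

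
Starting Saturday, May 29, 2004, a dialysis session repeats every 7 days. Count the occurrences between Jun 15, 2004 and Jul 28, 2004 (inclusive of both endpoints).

6

Occurrences land 7·i days after May 29, 2004 for i = 0, 1, 2, …
Jun 15, 2004 is 17 days after the start; 17 ÷ 7 = 2 remainder 3; since the remainder is 3, round up to i = 3. First occurrence in the window: #4 on Jun 19, 2004 (3×7 = 21 days in).
Jul 28, 2004 is 60 days after the start; 60 ÷ 7 = 8 remainder 4. Last occurrence in the window: #9 on Jul 24, 2004.
Occurrences #4 through #9: 6 in total.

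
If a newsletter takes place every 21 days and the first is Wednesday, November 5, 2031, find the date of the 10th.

May 12, 2032

The 10th occurrence is 9 intervals after the first: 9 × 21 = 189 days after November 5, 2031.
November has 30 days — 25 days to the end of November leaves 164.
December has 31 days (133 left).
January has 31 days (102 left).
February has 29 days (73 left).
March has 31 days (42 left).
April has 30 days (12 left).
12 days into May → May 12, 2032.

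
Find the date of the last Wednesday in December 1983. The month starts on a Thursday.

1983-12-28

December 1983 begins on a Thursday, so the first Wednesday is December 7 (6 days later).
December 1983 has 31 days. Adding weeks: 7, 14, 21, 28 — the last one ≤ 31 is the 28th.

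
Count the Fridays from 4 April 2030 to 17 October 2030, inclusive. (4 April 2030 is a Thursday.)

28

4 April 2030 is a Thursday; the first Friday on or after it is 5 April 2030 (1 day later).
From 5 April 2030 to 17 October 2030: 25 + 31 + 30 + 31 + 31 + 30 + 17 = 195 days (rest of April, May, June, July, August, September, October).
195 ÷ 7 = 27 full weeks with remainder 6, so 27 more Fridays after the first → 28.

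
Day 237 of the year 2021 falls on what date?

25 August 2021

January has 31 days (237 − 31 = 206 remain).
February has 28 days (206 − 28 = 178 remain).
March has 31 days (178 − 31 = 147 remain).
April has 30 days (147 − 30 = 117 remain).
May has 31 days (117 − 31 = 86 remain).
June has 30 days (86 − 30 = 56 remain).
July has 31 days (56 − 31 = 25 remain).
25 into August → August 25.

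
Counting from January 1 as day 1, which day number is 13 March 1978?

72

Days in months before March: 31 + 28 = 59.
Plus 13 days into March → day 72.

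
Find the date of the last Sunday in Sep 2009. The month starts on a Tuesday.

Sep 2009 begins on a Tuesday, so the first Sunday is Sep 6 (5 days later).
Sep 2009 has 30 days. Adding weeks: 6, 13, 20, 27 — the last one ≤ 30 is the 27th.

Sep 27, 2009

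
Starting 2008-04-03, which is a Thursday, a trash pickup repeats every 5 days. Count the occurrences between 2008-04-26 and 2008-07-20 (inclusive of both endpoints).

17

Occurrences land 5·i days after 2008-04-03 for i = 0, 1, 2, …
2008-04-26 is 23 days after the start; 23 ÷ 5 = 4 remainder 3; since the remainder is 3, round up to i = 5. First occurrence in the window: #6 on 2008-04-28 (5×5 = 25 days in).
2008-07-20 is 108 days after the start; 108 ÷ 5 = 21 remainder 3. Last occurrence in the window: #22 on 2008-07-17.
Occurrences #6 through #22: 17 in total.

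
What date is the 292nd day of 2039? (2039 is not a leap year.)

2039-10-19

January has 31 days (292 − 31 = 261 remain).
February has 28 days (261 − 28 = 233 remain).
March has 31 days (233 − 31 = 202 remain).
April has 30 days (202 − 30 = 172 remain).
May has 31 days (172 − 31 = 141 remain).
June has 30 days (141 − 30 = 111 remain).
July has 31 days (111 − 31 = 80 remain).
August has 31 days (80 − 31 = 49 remain).
September has 30 days (49 − 30 = 19 remain).
19 into October → October 19.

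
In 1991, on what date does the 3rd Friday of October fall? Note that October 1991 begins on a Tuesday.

October 1991 begins on a Tuesday, so the first Friday is October 4 (3 days later).
The 3rd Friday is 2 weeks later: 4 + 14 = 18.

18 October 1991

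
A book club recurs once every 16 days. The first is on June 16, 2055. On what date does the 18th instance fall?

March 14, 2056

The 18th occurrence is 17 intervals after the first: 17 × 16 = 272 days after June 16, 2055.
June has 30 days — 14 days to the end of June leaves 258.
July has 31 days (227 left).
August has 31 days (196 left).
September has 30 days (166 left).
October has 31 days (135 left).
November has 30 days (105 left).
December has 31 days (74 left).
January has 31 days (43 left).
February has 29 days (14 left).
14 days into March → March 14, 2056.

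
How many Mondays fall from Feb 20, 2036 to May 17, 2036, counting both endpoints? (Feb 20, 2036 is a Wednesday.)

12

Feb 20, 2036 is a Wednesday; the first Monday on or after it is Feb 25, 2036 (5 days later).
From Feb 25, 2036 to May 17, 2036: 4 + 31 + 30 + 17 = 82 days (rest of Feb, Mar, Apr, May).
82 ÷ 7 = 11 full weeks with remainder 5, so 11 more Mondays after the first → 12.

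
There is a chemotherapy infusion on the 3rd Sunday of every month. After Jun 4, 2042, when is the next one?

Jun 15, 2042

Jun 2042 starts on a Sunday; its first Sunday is the 1st, so the 3rd Sunday is the 15th — Jun 15, 2042.
Jun 15, 2042 is after Jun 4, 2042, so that is the next one.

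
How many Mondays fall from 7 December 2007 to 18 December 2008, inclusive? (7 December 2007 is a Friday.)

54

7 December 2007 is a Friday; the first Monday on or after it is 10 December 2007 (3 days later).
From 10 December 2007 to 18 December 2008: 21 + 353 = 374 days (rest of 2007, to 18 December 2008 in 2008).
374 ÷ 7 = 53 full weeks with remainder 3, so 53 more Mondays after the first → 54.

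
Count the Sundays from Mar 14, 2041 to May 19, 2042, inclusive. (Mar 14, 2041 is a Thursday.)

Mar 14, 2041 is a Thursday; the first Sunday on or after it is Mar 17, 2041 (3 days later).
From Mar 17, 2041 to May 19, 2042: 289 + 139 = 428 days (rest of 2041, to May 19, 2042 in 2042).
428 ÷ 7 = 61 full weeks with remainder 1, so 61 more Sundays after the first → 62.

62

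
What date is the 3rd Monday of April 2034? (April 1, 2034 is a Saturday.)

17 April 2034

April 2034 begins on a Saturday, so the first Monday is April 3 (2 days later).
The 3rd Monday is 2 weeks later: 3 + 14 = 17.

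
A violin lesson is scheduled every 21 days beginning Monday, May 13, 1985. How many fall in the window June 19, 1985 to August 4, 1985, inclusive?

Occurrences land 21·i days after May 13, 1985 for i = 0, 1, 2, …
June 19, 1985 is 37 days after the start; 37 ÷ 21 = 1 remainder 16; since the remainder is 16, round up to i = 2. First occurrence in the window: #3 on June 24, 1985 (2×21 = 42 days in).
August 4, 1985 is 83 days after the start; 83 ÷ 21 = 3 remainder 20. Last occurrence in the window: #4 on July 15, 1985.
Occurrences #3 through #4: 2 in total.

2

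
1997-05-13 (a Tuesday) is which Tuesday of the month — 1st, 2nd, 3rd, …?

2nd

Day 13 falls in week ⌈13/7⌉ of the month.
Days 1–7 hold the 1st Tuesday, 8–14 the 2nd, 15–21 the 3rd, 22–28 the 4th, 29–31 the 5th.
13 is in the range for the 2nd.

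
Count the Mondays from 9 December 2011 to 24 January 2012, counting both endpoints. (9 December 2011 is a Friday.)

7

9 December 2011 is a Friday; the first Monday on or after it is 12 December 2011 (3 days later).
From 12 December 2011 to 24 January 2012: 19 + 24 = 43 days (rest of December, January).
43 ÷ 7 = 6 full weeks with remainder 1, so 6 more Mondays after the first → 7.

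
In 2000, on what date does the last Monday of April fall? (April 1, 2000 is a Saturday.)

April 2000 begins on a Saturday, so the first Monday is April 3 (2 days later).
April 2000 has 30 days. Adding weeks: 3, 10, 17, 24 — the last one ≤ 30 is the 24th.

April 24, 2000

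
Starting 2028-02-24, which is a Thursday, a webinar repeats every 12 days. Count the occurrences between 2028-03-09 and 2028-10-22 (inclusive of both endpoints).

19

Occurrences land 12·i days after 2028-02-24 for i = 0, 1, 2, …
2028-03-09 is 14 days after the start; 14 ÷ 12 = 1 remainder 2; since the remainder is 2, round up to i = 2. First occurrence in the window: #3 on 2028-03-19 (2×12 = 24 days in).
2028-10-22 is 241 days after the start; 241 ÷ 12 = 20 remainder 1. Last occurrence in the window: #21 on 2028-10-21.
Occurrences #3 through #21: 19 in total.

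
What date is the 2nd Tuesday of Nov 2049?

Nov 2049 begins on a Monday, so the first Tuesday is Nov 2 (1 day later).
The 2nd Tuesday is 1 weeks later: 2 + 7 = 9.

Nov 9, 2049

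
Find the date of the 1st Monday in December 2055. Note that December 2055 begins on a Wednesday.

December 2055 begins on a Wednesday, so the first Monday is December 6 (5 days later).

December 6, 2055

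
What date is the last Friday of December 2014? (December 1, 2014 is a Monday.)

2014-12-26

December 2014 begins on a Monday, so the first Friday is December 5 (4 days later).
December 2014 has 31 days. Adding weeks: 5, 12, 19, 26 — the last one ≤ 31 is the 26th.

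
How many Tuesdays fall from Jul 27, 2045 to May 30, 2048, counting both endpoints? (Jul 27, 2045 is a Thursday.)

148

Jul 27, 2045 is a Thursday; the first Tuesday on or after it is Aug 1, 2045 (5 days later).
From Aug 1, 2045 to May 30, 2048: 152 + 365 + 365 + 151 = 1033 days (rest of 2045, 2046, 2047, to May 30, 2048 in 2048).
1033 ÷ 7 = 147 full weeks with remainder 4, so 147 more Tuesdays after the first → 148.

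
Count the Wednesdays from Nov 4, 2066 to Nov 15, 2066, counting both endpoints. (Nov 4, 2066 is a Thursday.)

1

Nov 4, 2066 is a Thursday; the first Wednesday on or after it is Nov 10, 2066 (6 days later).
From Nov 10, 2066 to Nov 15, 2066 is 15 − 10 = 5 days.
5 ÷ 7 = 0 full weeks with remainder 5, so 0 more Wednesdays after the first → 1.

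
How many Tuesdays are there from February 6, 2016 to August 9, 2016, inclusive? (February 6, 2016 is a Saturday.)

27

February 6, 2016 is a Saturday; the first Tuesday on or after it is February 9, 2016 (3 days later).
From February 9, 2016 to August 9, 2016: 20 + 31 + 30 + 31 + 30 + 31 + 9 = 182 days (rest of February, March, April, May, June, July, August).
182 ÷ 7 = 26 full weeks with remainder 0, so 26 more Tuesdays after the first → 27.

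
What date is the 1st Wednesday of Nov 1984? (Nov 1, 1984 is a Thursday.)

Nov 7, 1984

Nov 1984 begins on a Thursday, so the first Wednesday is Nov 7 (6 days later).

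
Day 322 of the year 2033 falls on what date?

2033-11-18

January has 31 days (322 − 31 = 291 remain).
February has 28 days (291 − 28 = 263 remain).
March has 31 days (263 − 31 = 232 remain).
April has 30 days (232 − 30 = 202 remain).
May has 31 days (202 − 31 = 171 remain).
June has 30 days (171 − 30 = 141 remain).
July has 31 days (141 − 31 = 110 remain).
August has 31 days (110 − 31 = 79 remain).
September has 30 days (79 − 30 = 49 remain).
October has 31 days (49 − 31 = 18 remain).
18 into November → November 18.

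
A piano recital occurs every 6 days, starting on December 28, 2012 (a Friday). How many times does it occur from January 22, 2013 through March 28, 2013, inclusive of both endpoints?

11

Occurrences land 6·i days after December 28, 2012 for i = 0, 1, 2, …
January 22, 2013 is 25 days after the start; 25 ÷ 6 = 4 remainder 1; since the remainder is 1, round up to i = 5. First occurrence in the window: #6 on January 27, 2013 (5×6 = 30 days in).
March 28, 2013 is 90 days after the start; 90 ÷ 6 = 15 remainder 0. Last occurrence in the window: #16 on March 28, 2013.
Occurrences #6 through #16: 11 in total.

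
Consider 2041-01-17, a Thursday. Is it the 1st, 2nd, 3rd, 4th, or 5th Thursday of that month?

Day 17 falls in week ⌈17/7⌉ of the month.
Days 1–7 hold the 1st Thursday, 8–14 the 2nd, 15–21 the 3rd, 22–28 the 4th, 29–31 the 5th.
17 is in the range for the 3rd.

3rd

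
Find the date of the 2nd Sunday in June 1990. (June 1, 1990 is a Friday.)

10 June 1990

June 1990 begins on a Friday, so the first Sunday is June 3 (2 days later).
The 2nd Sunday is 1 weeks later: 3 + 7 = 10.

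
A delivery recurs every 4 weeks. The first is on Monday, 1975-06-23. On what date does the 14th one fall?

The 14th occurrence is 13 intervals after the first: 13 × 28 = 364 days after 1975-06-23.
June has 30 days — 7 days to the end of June leaves 357.
July has 31 days (326 left).
August has 31 days (295 left).
September has 30 days (265 left).
October has 31 days (234 left).
November has 30 days (204 left).
December has 31 days (173 left).
January has 31 days (142 left).
February has 29 days (113 left).
March has 31 days (82 left).
April has 30 days (52 left).
May has 31 days (21 left).
21 days into June → 1976-06-21.

1976-06-21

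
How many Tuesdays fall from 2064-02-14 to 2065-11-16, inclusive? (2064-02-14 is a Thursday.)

91

2064-02-14 is a Thursday; the first Tuesday on or after it is 2064-02-19 (5 days later).
From 2064-02-19 to 2065-11-16: 316 + 320 = 636 days (rest of 2064, to 2065-11-16 in 2065).
636 ÷ 7 = 90 full weeks with remainder 6, so 90 more Tuesdays after the first → 91.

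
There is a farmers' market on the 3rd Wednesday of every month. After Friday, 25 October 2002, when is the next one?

20 November 2002

October 2002 starts on a Tuesday; its first Wednesday is the 2nd, so the 3rd Wednesday is the 16th — 16 October 2002.
That is not after 25 October 2002, so look at November 2002.
November 2002 starts on a Friday; its first Wednesday is the 6th, so the 3rd Wednesday is the 20th — 20 November 2002.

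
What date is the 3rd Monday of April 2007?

April 2007 begins on a Sunday, so the first Monday is April 2 (1 day later).
The 3rd Monday is 2 weeks later: 2 + 14 = 16.

16 April 2007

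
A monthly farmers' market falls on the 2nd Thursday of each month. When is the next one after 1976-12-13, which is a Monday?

1977-01-13

December 1976 starts on a Wednesday; its first Thursday is the 2nd, so the 2nd Thursday is the 9th — 1976-12-09.
That is not after 1976-12-13, so look at January 1977.
January 1977 starts on a Saturday; its first Thursday is the 6th, so the 2nd Thursday is the 13th — 1977-01-13.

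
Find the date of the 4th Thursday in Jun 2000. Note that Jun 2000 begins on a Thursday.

Jun 22, 2000

Jun 2000 begins on a Thursday, so the first Thursday is Jun 1.
The 4th Thursday is 3 weeks later: 1 + 21 = 22.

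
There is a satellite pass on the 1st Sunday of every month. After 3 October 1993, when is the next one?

7 November 1993

October 1993 starts on a Friday, so its 1st Sunday is 3 October 1993 (2 days in).
That is not after 3 October 1993, so look at November 1993.
November 1993 starts on a Monday, so its 1st Sunday is 7 November 1993 (6 days in).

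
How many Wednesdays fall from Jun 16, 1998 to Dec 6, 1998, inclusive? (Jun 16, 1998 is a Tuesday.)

25

Jun 16, 1998 is a Tuesday; the first Wednesday on or after it is Jun 17, 1998 (1 day later).
From Jun 17, 1998 to Dec 6, 1998: 13 + 31 + 31 + 30 + 31 + 30 + 6 = 172 days (rest of Jun, Jul, Aug, Sep, Oct, Nov, Dec).
172 ÷ 7 = 24 full weeks with remainder 4, so 24 more Wednesdays after the first → 25.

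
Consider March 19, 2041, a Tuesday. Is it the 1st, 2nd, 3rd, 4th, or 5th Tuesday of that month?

3rd

Day 19 falls in week ⌈19/7⌉ of the month.
Days 1–7 hold the 1st Tuesday, 8–14 the 2nd, 15–21 the 3rd, 22–28 the 4th, 29–31 the 5th.
19 is in the range for the 3rd.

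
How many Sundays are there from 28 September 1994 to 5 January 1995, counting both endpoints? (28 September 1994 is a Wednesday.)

28 September 1994 is a Wednesday; the first Sunday on or after it is 2 October 1994 (4 days later).
From 2 October 1994 to 5 January 1995: 29 + 30 + 31 + 5 = 95 days (rest of October, November, December, January).
95 ÷ 7 = 13 full weeks with remainder 4, so 13 more Sundays after the first → 14.

14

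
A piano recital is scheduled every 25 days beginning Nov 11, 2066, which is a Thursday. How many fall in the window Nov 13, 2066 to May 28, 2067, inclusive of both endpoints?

7

Occurrences land 25·i days after Nov 11, 2066 for i = 0, 1, 2, …
Nov 13, 2066 is 2 days after the start; 2 ÷ 25 = 0 remainder 2; since the remainder is 2, round up to i = 1. First occurrence in the window: #2 on Dec 6, 2066 (1×25 = 25 days in).
May 28, 2067 is 198 days after the start; 198 ÷ 25 = 7 remainder 23. Last occurrence in the window: #8 on May 5, 2067.
Occurrences #2 through #8: 7 in total.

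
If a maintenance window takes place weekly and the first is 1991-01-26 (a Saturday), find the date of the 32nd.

1991-08-31

The 32nd occurrence is 31 intervals after the first: 31 × 7 = 217 days after 1991-01-26.
January has 31 days — 5 days to the end of January leaves 212.
February has 28 days (184 left).
March has 31 days (153 left).
April has 30 days (123 left).
May has 31 days (92 left).
June has 30 days (62 left).
July has 31 days (31 left).
31 days into August → 1991-08-31.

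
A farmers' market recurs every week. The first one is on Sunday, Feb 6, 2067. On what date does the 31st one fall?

The 31st occurrence is 30 intervals after the first: 30 × 7 = 210 days after Feb 6, 2067.
Feb has 28 days — 22 days to the end of Feb leaves 188.
Mar has 31 days (157 left).
Apr has 30 days (127 left).
May has 31 days (96 left).
Jun has 30 days (66 left).
Jul has 31 days (35 left).
Aug has 31 days (4 left).
4 days into Sep → Sep 4, 2067.

Sep 4, 2067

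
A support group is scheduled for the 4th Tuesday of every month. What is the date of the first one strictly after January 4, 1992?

January 1992 starts on a Wednesday; its first Tuesday is the 7th, so the 4th Tuesday is the 28th — January 28, 1992.
January 28, 1992 is after January 4, 1992, so that is the next one.

January 28, 1992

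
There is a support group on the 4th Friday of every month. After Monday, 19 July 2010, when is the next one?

July 2010 starts on a Thursday; its first Friday is the 2nd, so the 4th Friday is the 23rd — 23 July 2010.
23 July 2010 is after 19 July 2010, so that is the next one.

23 July 2010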